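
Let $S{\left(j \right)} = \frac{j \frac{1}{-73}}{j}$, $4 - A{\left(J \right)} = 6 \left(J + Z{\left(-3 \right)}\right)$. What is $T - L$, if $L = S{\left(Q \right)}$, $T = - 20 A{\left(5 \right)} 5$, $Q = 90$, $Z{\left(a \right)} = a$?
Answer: $\frac{58401}{73} \approx 800.01$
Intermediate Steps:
$A{\left(J \right)} = 22 - 6 J$ ($A{\left(J \right)} = 4 - 6 \left(J - 3\right) = 4 - 6 \left(-3 + J\right) = 4 - \left(-18 + 6 J\right) = 22 - 6 J$)
$S{\left(j \right)} = - \frac{1}{73}$ ($S{\left(j \right)} = \frac{j \left(- \frac{1}{73}\right)}{j} = \frac{\left(- \frac{1}{73}\right) j}{j} = - \frac{1}{73}$)
$T = 800$ ($T = - 20 \left(22 - 30\right) 5 = \left(-20\right) \left(-8\right) 5 = 160 \cdot 5 = 800$)
$L = - \frac{1}{73} \approx -0.013699$
$T - L = 800 - - \frac{1}{73} = 800 + \frac{1}{73} = \frac{58401}{73}$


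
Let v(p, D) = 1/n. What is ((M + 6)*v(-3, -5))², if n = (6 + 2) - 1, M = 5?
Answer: 121/49 ≈ 2.4694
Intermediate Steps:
n = 7 (n = 8 - 1 = 7)
v(p, D) = ⅐ (v(p, D) = 1/7 = ⅐)
((M + 6)*v(-3, -5))² = ((5 + 6)*(⅐))² = (11*(⅐))² = (11/7)² = 121/49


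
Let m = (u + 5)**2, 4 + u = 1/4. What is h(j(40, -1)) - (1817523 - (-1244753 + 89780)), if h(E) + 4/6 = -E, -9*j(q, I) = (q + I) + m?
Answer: -428038871/144 ≈ -2.9725e+6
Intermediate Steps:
u = -15/4 (u = -4 + 1/4 = -15/4 ≈ -3.7500)
m = 25/16 (m = (-15/4 + 5)**2 = (5/4)**2 = 25/16 ≈ 1.5625)
j(q, I) = -25/144 - I/9 - q/9 (j(q, I) = -((q + I) + 25/16)/9 = -((I + q) + 25/16)/9 = -(25/16 + I + q)/9 = -25/144 - I/9 - q/9)
h(E) = -2/3 - E
h(j(40, -1)) - (1817523 - (-1244753 + 89780)) = (-2/3 - (-25/144 - 1/9*(-1) - 1/9*40)) - (1817523 - (-1244753 + 89780)) = (-2/3 - (-25/144 + 1/9 - 40/9)) - (1817523 - 1*(-1154973)) = (-2/3 - 1*(-649/144)) - (1817523 + 1154973) = (-2/3 + 649/144) - 1*2972496 = 553/144 - 2972496 = -428038871/144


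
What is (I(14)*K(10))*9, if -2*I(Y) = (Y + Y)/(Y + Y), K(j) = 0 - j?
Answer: 45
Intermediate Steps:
K(j) = -j
I(Y) = -½ (I(Y) = -(Y + Y)/(2*(Y + Y)) = -2*Y/(2*(2*Y)) = -2*Y*1/(2*Y)/2 = -½*1 = -½)
(I(14)*K(10))*9 = -(-1)*10/2*9 = -½*(-10)*9 = 5*9 = 45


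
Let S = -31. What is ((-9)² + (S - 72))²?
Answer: 484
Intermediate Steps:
((-9)² + (S - 72))² = ((-9)² + (-31 - 72))² = (81 - 103)² = (-22)² = 484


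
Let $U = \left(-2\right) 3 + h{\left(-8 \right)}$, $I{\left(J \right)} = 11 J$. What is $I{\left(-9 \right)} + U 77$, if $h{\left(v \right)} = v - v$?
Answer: $-561$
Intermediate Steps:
$h{\left(v \right)} = 0$
$U = -6$ ($U = \left(-2\right) 3 + 0 = -6 + 0 = -6$)
$I{\left(-9 \right)} + U 77 = 11 \left(-9\right) - 462 = -99 - 462 = -561$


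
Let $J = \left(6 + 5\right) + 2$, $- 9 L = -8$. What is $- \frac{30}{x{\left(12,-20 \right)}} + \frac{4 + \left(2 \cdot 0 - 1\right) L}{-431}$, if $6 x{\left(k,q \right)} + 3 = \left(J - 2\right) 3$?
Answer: $- \frac{23302}{3879} \approx -6.0072$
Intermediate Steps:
$L = \frac{8}{9}$ ($L = \left(- \frac{1}{9}\right) \left(-8\right) = \frac{8}{9} \approx 0.88889$)
$J = 13$ ($J = 11 + 2 = 13$)
$x{\left(k,q \right)} = 5$ ($x{\left(k,q \right)} = - \frac{1}{2} + \frac{\left(13 - 2\right) 3}{6} = - \frac{1}{2} + \frac{11 \cdot 3}{6} = - \frac{1}{2} + \frac{1}{6} \cdot 33 = - \frac{1}{2} + \frac{11}{2} = 5$)
$- \frac{30}{x{\left(12,-20 \right)}} + \frac{4 + \left(2 \cdot 0 - 1\right) L}{-431} = - \frac{30}{5} + \frac{4 + \left(2 \cdot 0 - 1\right) \frac{8}{9}}{-431} = \left(-30\right) \frac{1}{5} + \left(4 + \left(0 - 1\right) \frac{8}{9}\right) \left(- \frac{1}{431}\right) = -6 + \left(4 - \frac{8}{9}\right) \left(- \frac{1}{431}\right) = -6 + \frac{28}{9} \left(- \frac{1}{431}\right) = -6 - \frac{28}{3879} = - \frac{23302}{3879}$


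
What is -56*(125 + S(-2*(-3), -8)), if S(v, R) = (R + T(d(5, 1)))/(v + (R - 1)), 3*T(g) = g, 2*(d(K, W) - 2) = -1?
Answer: -7140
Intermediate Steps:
d(K, W) = 3/2 (d(K, W) = 2 + (1/2)*(-1) = 2 - 1/2 = 3/2)
T(g) = g/3
S(v, R) = (1/2 + R)/(-1 + R + v) (S(v, R) = (R + (1/3)*(3/2))/(v + (R - 1)) = (R + 1/2)/(v + (-1 + R)) = (1/2 + R)/(-1 + R + v))
-56*(125 + S(-2*(-3), -8)) = -56*(125 + (1/2 - 8)/(-1 - 8 - 2*(-3))) = -56*(125 - 15/2/(-1 - 8 + 6)) = -56*(125 - 15/2/(-3)) = -56*(125 - 1/3*(-15/2)) = -56*(125 + 5/2) = -56*255/2 = -7140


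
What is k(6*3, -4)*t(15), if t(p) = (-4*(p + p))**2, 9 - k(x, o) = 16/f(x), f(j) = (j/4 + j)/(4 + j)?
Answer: -95680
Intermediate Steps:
f(j) = 5*j/(4*(4 + j)) (f(j) = (j*(1/4) + j)/(4 + j) = (j/4 + j)/(4 + j) = (5*j/4)/(4 + j) = 5*j/(4*(4 + j)))
k(x, o) = 9 - 64*(4 + x)/(5*x) (k(x, o) = 9 - 16/(5*x/(4*(4 + x))) = 9 - 16*4*(4 + x)/(5*x) = 9 - 64*(4 + x)/(5*x))
t(p) = 64*p**2 (t(p) = (-8*p)**2 = 64*p**2)
k(6*3, -4)*t(15) = ((-256 - 114*3)/(5*((6*3))))*(64*15**2) = ((1/5)*(-256 - 19*18)/18)*(64*225) = ((1/5)*(1/18)*(-256 - 342))*14400 = ((1/5)*(1/18)*(-598))*14400 = -299/45*14400 = -95680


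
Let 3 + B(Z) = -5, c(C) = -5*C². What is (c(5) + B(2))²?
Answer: 17689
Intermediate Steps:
B(Z) = -8 (B(Z) = -3 - 5 = -8)
(c(5) + B(2))² = (-5*5² - 8)² = (-5*25 - 8)² = (-125 - 8)² = (-133)² = 17689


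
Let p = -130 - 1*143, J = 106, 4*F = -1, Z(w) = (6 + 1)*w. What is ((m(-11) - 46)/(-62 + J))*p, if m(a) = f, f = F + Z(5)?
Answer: 12285/176 ≈ 69.801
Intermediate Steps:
Z(w) = 7*w
F = -1/4 (F = (1/4)*(-1) = -1/4 ≈ -0.25000)
f = 139/4 (f = -1/4 + 7*5 = -1/4 + 35 = 139/4 ≈ 34.750)
m(a) = 139/4
p = -273 (p = -130 - 143 = -273)
((m(-11) - 46)/(-62 + J))*p = ((139/4 - 46)/(-62 + 106))*(-273) = -45/4/44*(-273) = -45/4*1/44*(-273) = -45/176*(-273) = 12285/176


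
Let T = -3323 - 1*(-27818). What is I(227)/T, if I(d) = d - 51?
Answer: 176/24495 ≈ 0.0071851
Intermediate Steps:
T = 24495 (T = -3323 + 27818 = 24495)
I(d) = -51 + d
I(227)/T = (-51 + 227)/24495 = 176*(1/24495) = 176/24495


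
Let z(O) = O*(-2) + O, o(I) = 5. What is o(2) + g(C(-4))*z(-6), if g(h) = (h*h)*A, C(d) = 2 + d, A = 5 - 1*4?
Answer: 29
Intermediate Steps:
A = 1 (A = 5 - 4 = 1)
z(O) = -O (z(O) = -2*O + O = -O)
g(h) = h² (g(h) = (h*h)*1 = h²*1 = h²)
o(2) + g(C(-4))*z(-6) = 5 + (2 - 4)²*(-1*(-6)) = 5 + (-2)²*6 = 5 + 4*6 = 5 + 24 = 29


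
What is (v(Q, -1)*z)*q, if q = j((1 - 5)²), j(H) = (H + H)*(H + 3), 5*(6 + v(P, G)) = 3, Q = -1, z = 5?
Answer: -16416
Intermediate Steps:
v(P, G) = -27/5 (v(P, G) = -6 + (⅕)*3 = -6 + ⅗ = -27/5)
j(H) = 2*H*(3 + H) (j(H) = (2*H)*(3 + H) = 2*H*(3 + H))
q = 608 (q = 2*(1 - 5)²*(3 + (1 - 5)²) = 2*(-4)²*(3 + (-4)²) = 2*16*(3 + 16) = 2*16*19 = 608)
(v(Q, -1)*z)*q = -27/5*5*608 = -27*608 = -16416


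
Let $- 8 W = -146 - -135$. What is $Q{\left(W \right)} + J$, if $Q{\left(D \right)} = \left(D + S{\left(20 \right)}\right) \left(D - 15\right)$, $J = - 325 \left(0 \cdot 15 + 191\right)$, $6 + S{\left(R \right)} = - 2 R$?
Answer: $- \frac{3933887}{64} \approx -61467.0$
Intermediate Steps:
$S{\left(R \right)} = -6 - 2 R$
$W = \frac{11}{8}$ ($W = - \frac{-146 - -135}{8} = - \frac{-146 + 135}{8} = \left(- \frac{1}{8}\right) \left(-11\right) = \frac{11}{8} \approx 1.375$)
$J = -62075$ ($J = - 325 \left(0 + 191\right) = \left(-325\right) 191 = -62075$)
$Q{\left(D \right)} = \left(-46 + D\right) \left(-15 + D\right)$ ($Q{\left(D \right)} = \left(D - 46\right) \left(D - 15\right) = \left(D - 46\right) \left(-15 + D\right) = \left(-46 + D\right) \left(-15 + D\right)$)
$Q{\left(W \right)} + J = \left(690 + \left(\frac{11}{8}\right)^{2} - \frac{671}{8}\right) - 62075 = \left(690 + \frac{121}{64} - \frac{671}{8}\right) - 62075 = \frac{38913}{64} - 62075 = - \frac{3933887}{64}$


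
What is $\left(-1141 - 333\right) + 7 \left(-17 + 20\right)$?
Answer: $-1453$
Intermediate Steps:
$\left(-1141 - 333\right) + 7 \left(-17 + 20\right) = \left(-1141 - 333\right) + 7 \cdot 3 = -1474 + 21 = -1453$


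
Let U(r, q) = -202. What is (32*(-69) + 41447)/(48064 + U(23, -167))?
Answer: 39239/47862 ≈ 0.81984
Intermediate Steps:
(32*(-69) + 41447)/(48064 + U(23, -167)) = (32*(-69) + 41447)/(48064 - 202) = (-2208 + 41447)/47862 = 39239*(1/47862) = 39239/47862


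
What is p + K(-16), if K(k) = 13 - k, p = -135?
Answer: -106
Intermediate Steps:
p + K(-16) = -135 + (13 - 1*(-16)) = -135 + (13 + 16) = -135 + 29 = -106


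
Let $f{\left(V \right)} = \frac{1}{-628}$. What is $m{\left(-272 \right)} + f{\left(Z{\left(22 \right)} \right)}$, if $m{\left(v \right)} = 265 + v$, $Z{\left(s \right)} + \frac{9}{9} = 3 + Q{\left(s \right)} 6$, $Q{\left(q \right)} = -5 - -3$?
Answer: $- \frac{4397}{628} \approx -7.0016$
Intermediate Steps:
$Q{\left(q \right)} = -2$ ($Q{\left(q \right)} = -5 + 3 = -2$)
$Z{\left(s \right)} = -10$ ($Z{\left(s \right)} = -1 + \left(3 - 12\right) = -1 - 9 = -10$)
$f{\left(V \right)} = - \frac{1}{628}$
$m{\left(-272 \right)} + f{\left(Z{\left(22 \right)} \right)} = \left(265 - 272\right) - \frac{1}{628} = -7 - \frac{1}{628} = - \frac{4397}{628}$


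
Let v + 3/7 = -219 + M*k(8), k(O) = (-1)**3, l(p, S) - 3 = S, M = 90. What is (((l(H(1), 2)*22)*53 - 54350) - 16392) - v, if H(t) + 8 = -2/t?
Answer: -452218/7 ≈ -64603.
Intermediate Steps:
H(t) = -8 - 2/t
l(p, S) = 3 + S
k(O) = -1
v = -2166/7 (v = -3/7 + (-219 + 90*(-1)) = -3/7 + (-219 - 90) = -3/7 - 309 = -2166/7 ≈ -309.43)
(((l(H(1), 2)*22)*53 - 54350) - 16392) - v = ((((3 + 2)*22)*53 - 54350) - 16392) - 1*(-2166/7) = (((5*22)*53 - 54350) - 16392) + 2166/7 = ((110*53 - 54350) - 16392) + 2166/7 = ((5830 - 54350) - 16392) + 2166/7 = (-48520 - 16392) + 2166/7 = -64912 + 2166/7 = -452218/7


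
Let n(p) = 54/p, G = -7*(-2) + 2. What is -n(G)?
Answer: -27/8 ≈ -3.3750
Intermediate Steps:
G = 16 (G = 14 + 2 = 16)
-n(G) = -54/16 = -1*27/8 = -27/8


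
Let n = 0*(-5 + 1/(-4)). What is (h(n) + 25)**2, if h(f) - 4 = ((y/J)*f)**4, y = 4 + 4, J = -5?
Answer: 841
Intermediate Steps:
y = 8
n = 0 (n = 0*(-5 - 1/4) = 0*(-21/4) = 0)
h(f) = 4 + 4096*f**4/625 (h(f) = 4 + ((8/(-5))*f)**4 = 4 + ((8*(-1/5))*f)**4 = 4 + (-8*f/5)**4 = 4 + 4096*f**4/625)
(h(n) + 25)**2 = ((4 + (4096/625)*0**4) + 25)**2 = ((4 + (4096/625)*0) + 25)**2 = ((4 + 0) + 25)**2 = (4 + 25)**2 = 29**2 = 841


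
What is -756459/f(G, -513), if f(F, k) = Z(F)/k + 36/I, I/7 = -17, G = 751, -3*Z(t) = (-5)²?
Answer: 138538657719/52429 ≈ 2.6424e+6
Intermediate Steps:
Z(t) = -25/3 (Z(t) = -⅓*(-5)² = -⅓*25 = -25/3)
I = -119 (I = 7*(-17) = -119)
f(F, k) = -36/119 - 25/(3*k) (f(F, k) = -25/(3*k) + 36/(-119) = -25/(3*k) + 36*(-1/119) = -25/(3*k) - 36/119 = -36/119 - 25/(3*k))
-756459/f(G, -513) = -756459*(-183141/(-2975 - 108*(-513))) = -756459*(-183141/(-2975 + 55404)) = -756459/((1/357)*(-1/513)*52429) = -756459/(-52429/183141) = -756459*(-183141/52429) = 138538657719/52429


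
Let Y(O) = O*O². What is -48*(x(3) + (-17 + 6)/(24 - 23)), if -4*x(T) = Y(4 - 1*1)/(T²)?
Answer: 564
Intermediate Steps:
Y(O) = O³
x(T) = -27/(4*T²) (x(T) = -(4 - 1*1)³/(4*(T²)) = -(4 - 1)³/(4*T²) = -3³/(4*T²) = -27/(4*T²))
-48*(x(3) + (-17 + 6)/(24 - 23)) = -48*(-27/4/3² + (-17 + 6)/(24 - 23)) = -48*(-27/4*⅑ - 11/1) = -48*(-¾ - 11*1) = -48*(-¾ - 11) = -48*(-47/4) = 564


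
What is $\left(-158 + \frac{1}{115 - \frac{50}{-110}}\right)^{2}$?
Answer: $\frac{40260021201}{1612900} \approx 24961.0$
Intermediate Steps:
$\left(-158 + \frac{1}{115 - \frac{50}{-110}}\right)^{2} = \left(-158 + \frac{1}{115 - - \frac{5}{11}}\right)^{2} = \left(-158 + \frac{1}{115 + \frac{5}{11}}\right)^{2} = \left(-158 + \frac{1}{\frac{1270}{11}}\right)^{2} = \left(-158 + \frac{11}{1270}\right)^{2} = \left(- \frac{200649}{1270}\right)^{2} = \frac{40260021201}{1612900}$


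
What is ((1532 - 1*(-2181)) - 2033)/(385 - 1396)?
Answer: -560/337 ≈ -1.6617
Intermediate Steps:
((1532 - 1*(-2181)) - 2033)/(385 - 1396) = ((1532 + 2181) - 2033)/(-1011) = (3713 - 2033)*(-1/1011) = 1680*(-1/1011) = -560/337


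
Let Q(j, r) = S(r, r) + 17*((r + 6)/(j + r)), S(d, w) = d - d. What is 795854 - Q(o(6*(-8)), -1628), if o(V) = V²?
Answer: 269012439/338 ≈ 7.9590e+5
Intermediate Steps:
S(d, w) = 0
Q(j, r) = 17*(6 + r)/(j + r) (Q(j, r) = 0 + 17*((r + 6)/(j + r)) = 0 + 17*((6 + r)/(j + r)) = 0 + 17*(6 + r)/(j + r) = 17*(6 + r)/(j + r))
795854 - Q(o(6*(-8)), -1628) = 795854 - 17*(6 - 1628)/((6*(-8))² - 1628) = 795854 - 17*(-1622)/((-48)² - 1628) = 795854 - 17*(-1622)/(2304 - 1628) = 795854 - 17*(-1622)/676 = 795854 - 1*(-13787/338) = 795854 + 13787/338 = 269012439/338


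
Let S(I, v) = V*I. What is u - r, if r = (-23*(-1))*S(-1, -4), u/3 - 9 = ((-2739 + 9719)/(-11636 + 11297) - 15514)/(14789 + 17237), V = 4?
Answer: 212693698/1809469 ≈ 117.54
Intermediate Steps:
S(I, v) = 4*I
u = 46222550/1809469 (u = 27 + 3*(((-2739 + 9719)/(-11636 + 11297) - 15514)/(14789 + 17237)) = 27 + 3*((6980/(-339) - 15514)/32026) = 27 + 3*((6980*(-1/339) - 15514)*(1/32026)) = 27 + 3*((-6980/339 - 15514)*(1/32026)) = 27 + 3*(-5266226/339*1/32026) = 27 + 3*(-2633113/5428407) = 27 - 2633113/1809469 = 46222550/1809469 ≈ 25.545)
r = -92 (r = (-23*(-1))*(4*(-1)) = 23*(-4) = -92)
u - r = 46222550/1809469 - 1*(-92) = 46222550/1809469 + 92 = 212693698/1809469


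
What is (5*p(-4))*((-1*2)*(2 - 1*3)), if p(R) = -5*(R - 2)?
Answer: 300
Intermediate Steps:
p(R) = 10 - 5*R (p(R) = -5*(-2 + R) = 10 - 5*R)
(5*p(-4))*((-1*2)*(2 - 1*3)) = (5*(10 - 5*(-4)))*((-1*2)*(2 - 1*3)) = (5*(10 + 20))*(-2*(2 - 3)) = (5*30)*(-2*(-1)) = 150*2 = 300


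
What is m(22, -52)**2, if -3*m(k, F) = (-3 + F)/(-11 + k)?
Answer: 25/9 ≈ 2.7778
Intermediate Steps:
m(k, F) = -(-3 + F)/(3*(-11 + k))
m(22, -52)**2 = ((3 - 1*(-52))/(3*(-11 + 22)))**2 = ((1/3)*(3 + 52)/11)**2 = ((1/3)*(1/11)*55)**2 = (5/3)**2 = 25/9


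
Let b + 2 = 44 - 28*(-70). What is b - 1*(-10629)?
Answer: 12631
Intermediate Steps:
b = 2002 (b = -2 + (44 - 28*(-70)) = -2 + (44 + 1960) = -2 + 2004 = 2002)
b - 1*(-10629) = 2002 - 1*(-10629) = 2002 + 10629 = 12631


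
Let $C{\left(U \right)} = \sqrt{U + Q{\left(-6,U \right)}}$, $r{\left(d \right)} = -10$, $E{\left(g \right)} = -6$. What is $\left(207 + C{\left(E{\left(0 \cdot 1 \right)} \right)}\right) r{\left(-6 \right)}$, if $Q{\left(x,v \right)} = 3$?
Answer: $-2070 - 10 i \sqrt{3} \approx -2070.0 - 17.32 i$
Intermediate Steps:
$C{\left(U \right)} = \sqrt{3 + U}$ ($C{\left(U \right)} = \sqrt{U + 3} = \sqrt{3 + U}$)
$\left(207 + C{\left(E{\left(0 \cdot 1 \right)} \right)}\right) r{\left(-6 \right)} = \left(207 + \sqrt{3 - 6}\right) \left(-10\right) = \left(207 + \sqrt{-3}\right) \left(-10\right) = \left(207 + i \sqrt{3}\right) \left(-10\right) = -2070 - 10 i \sqrt{3}$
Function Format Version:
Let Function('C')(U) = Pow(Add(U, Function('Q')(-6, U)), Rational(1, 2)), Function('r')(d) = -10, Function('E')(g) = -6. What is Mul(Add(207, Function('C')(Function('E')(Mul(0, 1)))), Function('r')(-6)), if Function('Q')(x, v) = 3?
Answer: Add(-2070, Mul(-10, I, Pow(3, Rational(1, 2)))) ≈ Add(-2070.0, Mul(-17.320, I))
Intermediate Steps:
Function('C')(U) = Pow(Add(3, U), Rational(1, 2)) (Function('C')(U) = Pow(Add(U, 3), Rational(1, 2)) = Pow(Add(3, U), Rational(1, 2)))
Mul(Add(207, Function('C')(Function('E')(Mul(0, 1)))), Function('r')(-6)) = Mul(Add(207, Pow(Add(3, -6), Rational(1, 2))), -10) = Mul(Add(207, Pow(-3, Rational(1, 2))), -10) = Mul(Add(207, Mul(I, Pow(3, Rational(1, 2)))), -10) = Add(-2070, Mul(-10, I, Pow(3, Rational(1, 2))))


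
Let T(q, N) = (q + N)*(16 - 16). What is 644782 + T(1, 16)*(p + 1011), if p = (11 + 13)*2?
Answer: 644782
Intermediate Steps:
T(q, N) = 0 (T(q, N) = (N + q)*0 = 0)
p = 48 (p = 24*2 = 48)
644782 + T(1, 16)*(p + 1011) = 644782 + 0*(48 + 1011) = 644782 + 0*1059 = 644782 + 0 = 644782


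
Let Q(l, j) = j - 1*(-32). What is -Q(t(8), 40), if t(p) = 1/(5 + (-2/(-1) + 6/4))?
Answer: -72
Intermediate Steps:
t(p) = 2/17 (t(p) = 1/(5 + (-2*(-1) + 6*(¼))) = 1/(5 + (2 + 3/2)) = 1/(5 + 7/2) = 1/(17/2) = 2/17)
Q(l, j) = 32 + j (Q(l, j) = j + 32 = 32 + j)
-Q(t(8), 40) = -(32 + 40) = -1*72 = -72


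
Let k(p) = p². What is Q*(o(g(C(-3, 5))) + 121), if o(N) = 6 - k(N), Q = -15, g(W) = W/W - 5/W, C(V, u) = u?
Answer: -1905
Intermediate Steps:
g(W) = 1 - 5/W
o(N) = 6 - N²
Q*(o(g(C(-3, 5))) + 121) = -15*((6 - ((-5 + 5)/5)²) + 121) = -15*((6 - ((⅕)*0)²) + 121) = -15*((6 - 1*0²) + 121) = -15*((6 - 1*0) + 121) = -15*((6 + 0) + 121) = -15*(6 + 121) = -15*127 = -1905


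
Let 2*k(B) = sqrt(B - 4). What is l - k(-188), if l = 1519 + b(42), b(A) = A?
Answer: 1561 - 4*I*sqrt(3) ≈ 1561.0 - 6.9282*I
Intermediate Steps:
k(B) = sqrt(-4 + B)/2 (k(B) = sqrt(B - 4)/2 = sqrt(-4 + B)/2)
l = 1561 (l = 1519 + 42 = 1561)
l - k(-188) = 1561 - sqrt(-4 - 188)/2 = 1561 - sqrt(-192)/2 = 1561 - 8*I*sqrt(3)/2 = 1561 - 4*I*sqrt(3)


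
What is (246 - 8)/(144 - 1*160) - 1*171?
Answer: -1487/8 ≈ -185.88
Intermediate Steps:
(246 - 8)/(144 - 1*160) - 1*171 = 238/(144 - 160) - 171 = 238/(-16) - 171 = 238*(-1/16) - 171 = -119/8 - 171 = -1487/8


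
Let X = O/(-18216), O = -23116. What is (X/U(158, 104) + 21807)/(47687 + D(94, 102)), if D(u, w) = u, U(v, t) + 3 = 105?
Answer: 10129531735/22194656748 ≈ 0.45640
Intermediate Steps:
U(v, t) = 102 (U(v, t) = -3 + 105 = 102)
X = 5779/4554 (X = -23116/(-18216) = -23116*(-1/18216) = 5779/4554 ≈ 1.2690)
(X/U(158, 104) + 21807)/(47687 + D(94, 102)) = ((5779/4554)/102 + 21807)/(47687 + 94) = ((5779/4554)*(1/102) + 21807)/47781 = (5779/464508 + 21807)*(1/47781) = (10129531735/464508)*(1/47781) = 10129531735/22194656748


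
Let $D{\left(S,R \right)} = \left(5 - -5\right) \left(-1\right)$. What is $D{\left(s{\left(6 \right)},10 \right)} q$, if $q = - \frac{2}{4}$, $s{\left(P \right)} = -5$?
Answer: $5$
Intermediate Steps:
$q = - \frac{1}{2}$ ($q = \left(-2\right) \frac{1}{4} = - \frac{1}{2} \approx -0.5$)
$D{\left(S,R \right)} = -10$ ($D{\left(S,R \right)} = \left(5 + 5\right) \left(-1\right) = 10 \left(-1\right) = -10$)
$D{\left(s{\left(6 \right)},10 \right)} q = \left(-10\right) \left(- \frac{1}{2}\right) = 5$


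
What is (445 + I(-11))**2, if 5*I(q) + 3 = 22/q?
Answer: 197136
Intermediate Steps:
I(q) = -3/5 + 22/(5*q) (I(q) = -3/5 + (22/q)/5 = -3/5 + 22/(5*q))
(445 + I(-11))**2 = (445 + (1/5)*(22 - 3*(-11))/(-11))**2 = (445 + (1/5)*(-1/11)*(22 + 33))**2 = (445 + (1/5)*(-1/11)*55)**2 = (445 - 1)**2 = 444**2 = 197136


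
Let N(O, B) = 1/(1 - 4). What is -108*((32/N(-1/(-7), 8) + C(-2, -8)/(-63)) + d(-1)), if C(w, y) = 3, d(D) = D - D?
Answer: 72612/7 ≈ 10373.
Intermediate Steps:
d(D) = 0
N(O, B) = -⅓ (N(O, B) = 1/(-3) = -⅓)
-108*((32/N(-1/(-7), 8) + C(-2, -8)/(-63)) + d(-1)) = -108*((32/(-⅓) + 3/(-63)) + 0) = -108*((32*(-3) + 3*(-1/63)) + 0) = -108*((-96 - 1/21) + 0) = -108*(-2017/21 + 0) = -108*(-2017/21) = 72612/7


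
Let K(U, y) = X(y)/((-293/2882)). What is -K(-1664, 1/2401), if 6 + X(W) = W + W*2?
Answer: -41509446/703493 ≈ -59.005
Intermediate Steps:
X(W) = -6 + 3*W (X(W) = -6 + (W + W*2) = -6 + (W + 2*W) = -6 + 3*W)
K(U, y) = 17292/293 - 8646*y/293 (K(U, y) = (-6 + 3*y)/((-293/2882)) = (-6 + 3*y)/((-293*1/2882)) = (-6 + 3*y)/(-293/2882) = (-6 + 3*y)*(-2882/293) = 17292/293 - 8646*y/293)
-K(-1664, 1/2401) = -(17292/293 - 8646/293/2401) = -(17292/293 - 8646/293*1/2401) = -(17292/293 - 8646/703493) = -1*41509446/703493 = -41509446/703493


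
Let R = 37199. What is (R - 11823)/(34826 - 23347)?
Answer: 1952/883 ≈ 2.2106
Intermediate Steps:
(R - 11823)/(34826 - 23347) = (37199 - 11823)/(34826 - 23347) = 25376/11479 = 25376*(1/11479) = 1952/883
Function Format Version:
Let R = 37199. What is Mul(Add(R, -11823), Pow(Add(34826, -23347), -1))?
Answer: Rational(1952, 883) ≈ 2.2106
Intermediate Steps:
Mul(Add(R, -11823), Pow(Add(34826, -23347), -1)) = Mul(Add(37199, -11823), Pow(Add(34826, -23347), -1)) = Mul(25376, Pow(11479, -1)) = Mul(25376, Rational(1, 11479)) = Rational(1952, 883)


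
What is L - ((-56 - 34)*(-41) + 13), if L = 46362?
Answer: 42659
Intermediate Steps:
L - ((-56 - 34)*(-41) + 13) = 46362 - ((-56 - 34)*(-41) + 13) = 46362 - (-90*(-41) + 13) = 46362 - (3690 + 13) = 46362 - 1*3703 = 46362 - 3703 = 42659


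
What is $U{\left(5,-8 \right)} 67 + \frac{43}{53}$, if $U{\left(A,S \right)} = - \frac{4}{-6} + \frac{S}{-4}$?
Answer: $\frac{28537}{159} \approx 179.48$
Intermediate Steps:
$U{\left(A,S \right)} = \frac{2}{3} - \frac{S}{4}$ ($U{\left(A,S \right)} = \left(-4\right) \left(- \frac{1}{6}\right) + S \left(- \frac{1}{4}\right) = \frac{2}{3} - \frac{S}{4}$)
$U{\left(5,-8 \right)} 67 + \frac{43}{53} = \left(\frac{2}{3} - -2\right) 67 + \frac{43}{53} = \left(\frac{2}{3} + 2\right) 67 + 43 \cdot \frac{1}{53} = \frac{8}{3} \cdot 67 + \frac{43}{53} = \frac{536}{3} + \frac{43}{53} = \frac{28537}{159}$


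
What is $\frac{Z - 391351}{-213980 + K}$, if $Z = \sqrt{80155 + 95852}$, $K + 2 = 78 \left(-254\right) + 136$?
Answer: $\frac{391351}{233658} - \frac{\sqrt{176007}}{233658} \approx 1.6731$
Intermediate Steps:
$K = -19678$ ($K = -2 + \left(78 \left(-254\right) + 136\right) = -2 + \left(-19812 + 136\right) = -2 - 19676 = -19678$)
$Z = \sqrt{176007} \approx 419.53$
$\frac{Z - 391351}{-213980 + K} = \frac{\sqrt{176007} - 391351}{-213980 - 19678} = \frac{-391351 + \sqrt{176007}}{-233658} = \left(-391351 + \sqrt{176007}\right) \left(- \frac{1}{233658}\right) = \frac{391351}{233658} - \frac{\sqrt{176007}}{233658}$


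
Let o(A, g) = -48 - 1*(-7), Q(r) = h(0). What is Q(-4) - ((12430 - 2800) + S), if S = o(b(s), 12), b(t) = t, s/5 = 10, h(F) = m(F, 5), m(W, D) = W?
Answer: -9589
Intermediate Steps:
h(F) = F
Q(r) = 0
s = 50 (s = 5*10 = 50)
o(A, g) = -41 (o(A, g) = -48 + 7 = -41)
S = -41
Q(-4) - ((12430 - 2800) + S) = 0 - ((12430 - 2800) - 41) = 0 - (9630 - 41) = 0 - 1*9589 = 0 - 9589 = -9589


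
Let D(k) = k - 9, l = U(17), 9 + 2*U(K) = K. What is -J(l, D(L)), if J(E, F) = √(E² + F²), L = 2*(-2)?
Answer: -√185 ≈ -13.601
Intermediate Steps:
U(K) = -9/2 + K/2
l = 4 (l = -9/2 + (½)*17 = -9/2 + 17/2 = 4)
L = -4
D(k) = -9 + k
-J(l, D(L)) = -√(4² + (-9 - 4)²) = -√(16 + (-13)²) = -√(16 + 169) = -√185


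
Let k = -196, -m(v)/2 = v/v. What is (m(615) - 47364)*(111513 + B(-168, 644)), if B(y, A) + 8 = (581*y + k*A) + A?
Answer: 5289976978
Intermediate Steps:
m(v) = -2 (m(v) = -2*v/v = -2*1 = -2)
B(y, A) = -8 - 195*A + 581*y (B(y, A) = -8 + ((581*y - 196*A) + A) = -8 + ((-196*A + 581*y) + A) = -8 + (-195*A + 581*y) = -8 - 195*A + 581*y)
(m(615) - 47364)*(111513 + B(-168, 644)) = (-2 - 47364)*(111513 + (-8 - 195*644 + 581*(-168))) = -47366*(111513 + (-8 - 125580 - 97608)) = -47366*(111513 - 223196) = -47366*(-111683) = 5289976978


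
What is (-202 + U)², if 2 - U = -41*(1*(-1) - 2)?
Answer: 104329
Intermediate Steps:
U = -121 (U = 2 - (-41)*(1*(-1) - 2) = 2 - (-41)*(-1 - 2) = 2 - (-41)*(-3) = 2 - 1*123 = 2 - 123 = -121)
(-202 + U)² = (-202 - 121)² = (-323)² = 104329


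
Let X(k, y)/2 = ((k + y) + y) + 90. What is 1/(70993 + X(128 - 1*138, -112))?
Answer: 1/70705 ≈ 1.4143e-5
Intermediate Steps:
X(k, y) = 180 + 2*k + 4*y (X(k, y) = 2*(((k + y) + y) + 90) = 2*((k + 2*y) + 90) = 2*(90 + k + 2*y) = 180 + 2*k + 4*y)
1/(70993 + X(128 - 1*138, -112)) = 1/(70993 + (180 + 2*(128 - 1*138) + 4*(-112))) = 1/(70993 + (180 + 2*(128 - 138) - 448)) = 1/(70993 + (180 + 2*(-10) - 448)) = 1/(70993 + (180 - 20 - 448)) = 1/(70993 - 288) = 1/70705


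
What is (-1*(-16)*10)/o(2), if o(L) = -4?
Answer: -40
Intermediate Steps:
(-1*(-16)*10)/o(2) = (-1*(-16)*10)/(-4) = (16*10)*(-¼) = 160*(-¼) = -40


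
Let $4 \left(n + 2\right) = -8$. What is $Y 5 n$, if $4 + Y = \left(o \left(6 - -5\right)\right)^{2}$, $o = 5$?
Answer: $-60420$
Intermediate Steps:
$n = -4$ ($n = -2 + \frac{1}{4} \left(-8\right) = -2 - 2 = -4$)
$Y = 3021$ ($Y = -4 + \left(5 \left(6 - -5\right)\right)^{2} = -4 + \left(5 \left(6 + 5\right)\right)^{2} = -4 + \left(5 \cdot 11\right)^{2} = -4 + 55^{2} = -4 + 3025 = 3021$)
$Y 5 n = 3021 \cdot 5 \left(-4\right) = 15105 \left(-4\right) = -60420$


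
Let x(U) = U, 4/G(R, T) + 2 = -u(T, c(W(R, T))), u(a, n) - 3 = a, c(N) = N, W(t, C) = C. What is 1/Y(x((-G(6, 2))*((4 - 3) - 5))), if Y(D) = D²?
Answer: 49/256 ≈ 0.19141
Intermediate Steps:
u(a, n) = 3 + a
G(R, T) = 4/(-5 - T) (G(R, T) = 4/(-2 - (3 + T)) = 4/(-2 + (-3 - T)) = 4/(-5 - T))
1/Y(x((-G(6, 2))*((4 - 3) - 5))) = 1/(((-(-4)/(5 + 2))*((4 - 3) - 5))²) = 1/(((-(-4)/7)*(1 - 5))²) = 1/((-(-4)/7*(-4))²) = 1/((-1*(-4/7)*(-4))²) = 1/(((4/7)*(-4))²) = 1/((-16/7)²) = 1/(256/49) = 49/256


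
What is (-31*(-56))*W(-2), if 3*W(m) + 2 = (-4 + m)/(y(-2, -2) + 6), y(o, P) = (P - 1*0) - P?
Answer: -1736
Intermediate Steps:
y(o, P) = 0 (y(o, P) = (P + 0) - P = P - P = 0)
W(m) = -8/9 + m/18 (W(m) = -⅔ + ((-4 + m)/(0 + 6))/3 = -⅔ + ((-4 + m)/6)/3 = -⅔ + ((-4 + m)*(⅙))/3 = -⅔ + (-⅔ + m/6)/3 = -⅔ + (-2/9 + m/18) = -8/9 + m/18)
(-31*(-56))*W(-2) = (-31*(-56))*(-8/9 + (1/18)*(-2)) = 1736*(-8/9 - ⅑) = 1736*(-1) = -1736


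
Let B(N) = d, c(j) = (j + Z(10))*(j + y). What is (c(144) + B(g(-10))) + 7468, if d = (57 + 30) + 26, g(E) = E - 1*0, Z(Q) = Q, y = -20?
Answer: 26677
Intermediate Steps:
g(E) = E (g(E) = E + 0 = E)
d = 113 (d = 87 + 26 = 113)
c(j) = (-20 + j)*(10 + j) (c(j) = (j + 10)*(j - 20) = (10 + j)*(-20 + j) = (-20 + j)*(10 + j))
B(N) = 113
(c(144) + B(g(-10))) + 7468 = ((-200 + 144² - 10*144) + 113) + 7468 = ((-200 + 20736 - 1440) + 113) + 7468 = (19096 + 113) + 7468 = 19209 + 7468 = 26677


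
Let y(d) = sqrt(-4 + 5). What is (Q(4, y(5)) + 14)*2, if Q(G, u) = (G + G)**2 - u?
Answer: 154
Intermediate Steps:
y(d) = 1 (y(d) = sqrt(1) = 1)
Q(G, u) = -u + 4*G**2 (Q(G, u) = (2*G)**2 - u = 4*G**2 - u = -u + 4*G**2)
(Q(4, y(5)) + 14)*2 = ((-1*1 + 4*4**2) + 14)*2 = ((-1 + 4*16) + 14)*2 = ((-1 + 64) + 14)*2 = (63 + 14)*2 = 77*2 = 154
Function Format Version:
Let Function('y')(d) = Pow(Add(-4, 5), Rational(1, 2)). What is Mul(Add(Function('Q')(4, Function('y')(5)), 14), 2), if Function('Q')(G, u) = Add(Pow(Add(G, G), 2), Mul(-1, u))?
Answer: 154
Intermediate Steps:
Function('y')(d) = 1 (Function('y')(d) = Pow(1, Rational(1, 2)) = 1)
Function('Q')(G, u) = Add(Mul(-1, u), Mul(4, Pow(G, 2))) (Function('Q')(G, u) = Add(Pow(Mul(2, G), 2), Mul(-1, u)) = Add(Mul(4, Pow(G, 2)), Mul(-1, u)) = Add(Mul(-1, u), Mul(4, Pow(G, 2))))
Mul(Add(Function('Q')(4, Function('y')(5)), 14), 2) = Mul(Add(Add(Mul(-1, 1), Mul(4, Pow(4, 2))), 14), 2) = Mul(Add(Add(-1, Mul(4, 16)), 14), 2) = Mul(Add(Add(-1, 64), 14), 2) = Mul(Add(63, 14), 2) = Mul(77, 2) = 154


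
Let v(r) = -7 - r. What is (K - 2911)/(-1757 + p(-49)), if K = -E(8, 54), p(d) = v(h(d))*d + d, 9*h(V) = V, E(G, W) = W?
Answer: 26685/15568 ≈ 1.7141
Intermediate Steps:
h(V) = V/9
p(d) = d + d*(-7 - d/9) (p(d) = (-7 - d/9)*d + d = d*(-7 - d/9) + d = d + d*(-7 - d/9))
K = -54 (K = -1*54 = -54)
(K - 2911)/(-1757 + p(-49)) = (-54 - 2911)/(-1757 - ⅑*(-49)*(54 - 49)) = -2965/(-1757 - ⅑*(-49)*5) = -2965/(-1757 + 245/9) = -2965/(-15568/9) = -2965*(-9/15568) = 26685/15568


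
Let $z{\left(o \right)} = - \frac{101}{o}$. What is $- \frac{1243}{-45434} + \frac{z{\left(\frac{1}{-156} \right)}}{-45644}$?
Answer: $- \frac{164780653}{518447374} \approx -0.31783$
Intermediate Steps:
$- \frac{1243}{-45434} + \frac{z{\left(\frac{1}{-156} \right)}}{-45644} = - \frac{1243}{-45434} + \frac{\left(-101\right) \frac{1}{\frac{1}{-156}}}{-45644} = \left(-1243\right) \left(- \frac{1}{45434}\right) + - \frac{101}{- \frac{1}{156}} \left(- \frac{1}{45644}\right) = \frac{1243}{45434} + \left(-101\right) \left(-156\right) \left(- \frac{1}{45644}\right) = \frac{1243}{45434} + 15756 \left(- \frac{1}{45644}\right) = \frac{1243}{45434} - \frac{3939}{11411} = - \frac{164780653}{518447374}$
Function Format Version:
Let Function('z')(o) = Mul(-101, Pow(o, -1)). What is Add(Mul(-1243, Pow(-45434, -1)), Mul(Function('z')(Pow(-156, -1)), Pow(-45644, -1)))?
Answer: Rational(-164780653, 518447374) ≈ -0.31783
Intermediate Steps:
Add(Mul(-1243, Pow(-45434, -1)), Mul(Function('z')(Pow(-156, -1)), Pow(-45644, -1))) = Add(Mul(-1243, Pow(-45434, -1)), Mul(Mul(-101, Pow(Pow(-156, -1), -1)), Pow(-45644, -1))) = Add(Mul(-1243, Rational(-1, 45434)), Mul(Mul(-101, Pow(Rational(-1, 156), -1)), Rational(-1, 45644))) = Add(Rational(1243, 45434), Mul(Mul(-101, -156), Rational(-1, 45644))) = Add(Rational(1243, 45434), Mul(15756, Rational(-1, 45644))) = Add(Rational(1243, 45434), Rational(-3939, 11411)) = Rational(-164780653, 518447374)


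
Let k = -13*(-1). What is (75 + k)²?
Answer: 7744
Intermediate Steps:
k = 13
(75 + k)² = (75 + 13)² = 88² = 7744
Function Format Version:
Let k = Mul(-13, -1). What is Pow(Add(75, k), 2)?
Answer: 7744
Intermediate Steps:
k = 13
Pow(Add(75, k), 2) = Pow(Add(75, 13), 2) = Pow(88, 2) = 7744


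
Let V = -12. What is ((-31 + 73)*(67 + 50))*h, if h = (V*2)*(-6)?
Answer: 707616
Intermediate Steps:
h = 144 (h = -12*2*(-6) = -24*(-6) = 144)
((-31 + 73)*(67 + 50))*h = ((-31 + 73)*(67 + 50))*144 = (42*117)*144 = 4914*144 = 707616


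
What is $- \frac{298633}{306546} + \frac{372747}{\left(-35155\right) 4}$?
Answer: $- \frac{78128937161}{21553249260} \approx -3.6249$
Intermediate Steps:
$- \frac{298633}{306546} + \frac{372747}{\left(-35155\right) 4} = \left(-298633\right) \frac{1}{306546} + \frac{372747}{-140620} = - \frac{298633}{306546} + 372747 \left(- \frac{1}{140620}\right) = - \frac{298633}{306546} - \frac{372747}{140620} = - \frac{78128937161}{21553249260}$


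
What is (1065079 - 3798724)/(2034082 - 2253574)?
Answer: 911215/73164 ≈ 12.454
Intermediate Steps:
(1065079 - 3798724)/(2034082 - 2253574) = -2733645/(-219492) = -2733645*(-1/219492) = 911215/73164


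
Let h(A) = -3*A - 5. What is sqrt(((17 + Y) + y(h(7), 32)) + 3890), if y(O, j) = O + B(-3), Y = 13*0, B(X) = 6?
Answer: 13*sqrt(23) ≈ 62.346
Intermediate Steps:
Y = 0
h(A) = -5 - 3*A
y(O, j) = 6 + O (y(O, j) = O + 6 = 6 + O)
sqrt(((17 + Y) + y(h(7), 32)) + 3890) = sqrt(((17 + 0) + (6 + (-5 - 3*7))) + 3890) = sqrt((17 + (6 + (-5 - 21))) + 3890) = sqrt((17 + (6 - 26)) + 3890) = sqrt((17 - 20) + 3890) = sqrt(-3 + 3890) = sqrt(3887) = 13*sqrt(23)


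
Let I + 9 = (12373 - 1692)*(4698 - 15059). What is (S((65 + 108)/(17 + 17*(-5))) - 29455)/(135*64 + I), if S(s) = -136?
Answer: 29591/110657210 ≈ 0.00026741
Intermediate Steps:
I = -110665850 (I = -9 + (12373 - 1692)*(4698 - 15059) = -9 + 10681*(-10361) = -9 - 110665841 = -110665850)
(S((65 + 108)/(17 + 17*(-5))) - 29455)/(135*64 + I) = (-136 - 29455)/(135*64 - 110665850) = -29591/(8640 - 110665850) = -29591/(-110657210) = -29591*(-1/110657210) = 29591/110657210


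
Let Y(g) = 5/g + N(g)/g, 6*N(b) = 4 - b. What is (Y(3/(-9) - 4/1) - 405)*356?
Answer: -5643490/39 ≈ -1.4470e+5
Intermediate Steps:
N(b) = 2/3 - b/6 (N(b) = (4 - b)/6 = 2/3 - b/6)
Y(g) = 5/g + (2/3 - g/6)/g
(Y(3/(-9) - 4/1) - 405)*356 = ((34 - (3/(-9) - 4/1))/(6*(3/(-9) - 4/1)) - 405)*356 = ((34 - (3*(-1/9) - 4*1))/(6*(3*(-1/9) - 4*1)) - 405)*356 = ((34 - (-1/3 - 4))/(6*(-1/3 - 4)) - 405)*356 = ((34 - 1*(-13/3))/(6*(-13/3)) - 405)*356 = ((1/6)*(-3/13)*(34 + 13/3) - 405)*356 = ((1/6)*(-3/13)*(115/3) - 405)*356 = (-115/78 - 405)*356 = -31705/78*356 = -5643490/39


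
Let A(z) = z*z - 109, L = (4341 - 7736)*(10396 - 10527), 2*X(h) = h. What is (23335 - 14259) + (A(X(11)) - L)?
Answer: -1742991/4 ≈ -4.3575e+5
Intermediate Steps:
X(h) = h/2
L = 444745 (L = -3395*(-131) = 444745)
A(z) = -109 + z² (A(z) = z² - 109 = -109 + z²)
(23335 - 14259) + (A(X(11)) - L) = (23335 - 14259) + ((-109 + ((½)*11)²) - 1*444745) = 9076 + ((-109 + (11/2)²) - 444745) = 9076 + ((-109 + 121/4) - 444745) = 9076 + (-315/4 - 444745) = 9076 - 1779295/4 = -1742991/4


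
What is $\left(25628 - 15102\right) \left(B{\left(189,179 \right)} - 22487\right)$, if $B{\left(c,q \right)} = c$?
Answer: $-234708748$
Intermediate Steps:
$\left(25628 - 15102\right) \left(B{\left(189,179 \right)} - 22487\right) = \left(25628 - 15102\right) \left(189 - 22487\right) = 10526 \left(-22298\right) = -234708748$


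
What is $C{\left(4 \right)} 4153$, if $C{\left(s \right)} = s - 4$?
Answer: $0$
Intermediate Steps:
$C{\left(s \right)} = -4 + s$
$C{\left(4 \right)} 4153 = \left(-4 + 4\right) 4153 = 0 \cdot 4153 = 0$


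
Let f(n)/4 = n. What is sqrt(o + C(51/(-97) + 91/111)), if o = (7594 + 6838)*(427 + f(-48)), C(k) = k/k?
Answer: sqrt(3391521) ≈ 1841.6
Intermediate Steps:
C(k) = 1
f(n) = 4*n
o = 3391520 (o = (7594 + 6838)*(427 + 4*(-48)) = 14432*(427 - 192) = 14432*235 = 3391520)
sqrt(o + C(51/(-97) + 91/111)) = sqrt(3391520 + 1) = sqrt(3391521)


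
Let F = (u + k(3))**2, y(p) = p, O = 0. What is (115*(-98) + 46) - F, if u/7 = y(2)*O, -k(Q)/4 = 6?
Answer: -11800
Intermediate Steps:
k(Q) = -24 (k(Q) = -4*6 = -24)
u = 0 (u = 7*(2*0) = 7*0 = 0)
F = 576 (F = (0 - 24)**2 = (-24)**2 = 576)
(115*(-98) + 46) - F = (115*(-98) + 46) - 1*576 = (-11270 + 46) - 576 = -11224 - 576 = -11800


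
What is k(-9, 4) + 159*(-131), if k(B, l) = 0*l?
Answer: -20829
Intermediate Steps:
k(B, l) = 0
k(-9, 4) + 159*(-131) = 0 + 159*(-131) = 0 - 20829 = -20829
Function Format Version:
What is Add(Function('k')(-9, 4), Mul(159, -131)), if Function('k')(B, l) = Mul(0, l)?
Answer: -20829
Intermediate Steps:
Function('k')(B, l) = 0
Add(Function('k')(-9, 4), Mul(159, -131)) = Add(0, Mul(159, -131)) = Add(0, -20829) = -20829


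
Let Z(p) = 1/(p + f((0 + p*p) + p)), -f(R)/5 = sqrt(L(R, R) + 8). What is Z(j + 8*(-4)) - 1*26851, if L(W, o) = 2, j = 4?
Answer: -7169231/267 + 5*sqrt(10)/534 ≈ -26851.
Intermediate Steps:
f(R) = -5*sqrt(10) (f(R) = -5*sqrt(2 + 8) = -5*sqrt(10))
Z(p) = 1/(p - 5*sqrt(10))
Z(j + 8*(-4)) - 1*26851 = 1/((4 + 8*(-4)) - 5*sqrt(10)) - 1*26851 = 1/((4 - 32) - 5*sqrt(10)) - 26851 = 1/(-28 - 5*sqrt(10)) - 26851 = -26851 + 1/(-28 - 5*sqrt(10))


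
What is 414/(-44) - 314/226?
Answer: -26845/2486 ≈ -10.798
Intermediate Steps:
414/(-44) - 314/226 = 414*(-1/44) - 314*1/226 = -207/22 - 157/113 = -26845/2486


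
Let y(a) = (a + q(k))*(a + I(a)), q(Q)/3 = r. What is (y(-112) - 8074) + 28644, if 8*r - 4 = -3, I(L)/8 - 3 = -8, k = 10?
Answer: 37537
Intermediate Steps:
I(L) = -40 (I(L) = 24 + 8*(-8) = 24 - 64 = -40)
r = 1/8 (r = 1/2 + (1/8)*(-3) = 1/2 - 3/8 = 1/8 ≈ 0.12500)
q(Q) = 3/8 (q(Q) = 3*(1/8) = 3/8)
y(a) = (-40 + a)*(3/8 + a) (y(a) = (a + 3/8)*(a - 40) = (3/8 + a)*(-40 + a) = (-40 + a)*(3/8 + a))
(y(-112) - 8074) + 28644 = ((-15 + (-112)**2 - 317/8*(-112)) - 8074) + 28644 = ((-15 + 12544 + 4438) - 8074) + 28644 = (16967 - 8074) + 28644 = 8893 + 28644 = 37537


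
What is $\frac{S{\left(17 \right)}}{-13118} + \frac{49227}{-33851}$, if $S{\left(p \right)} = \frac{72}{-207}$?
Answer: $- \frac{7426102135}{5106660307} \approx -1.4542$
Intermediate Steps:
$S{\left(p \right)} = - \frac{8}{23}$ ($S{\left(p \right)} = 72 \left(- \frac{1}{207}\right) = - \frac{8}{23}$)
$\frac{S{\left(17 \right)}}{-13118} + \frac{49227}{-33851} = - \frac{8}{23 \left(-13118\right)} + \frac{49227}{-33851} = \left(- \frac{8}{23}\right) \left(- \frac{1}{13118}\right) + 49227 \left(- \frac{1}{33851}\right) = \frac{4}{150857} - \frac{49227}{33851} = - \frac{7426102135}{5106660307}$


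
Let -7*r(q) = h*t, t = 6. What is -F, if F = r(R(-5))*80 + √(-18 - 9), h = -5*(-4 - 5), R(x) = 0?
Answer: 21600/7 - 3*I*√3 ≈ 3085.7 - 5.1962*I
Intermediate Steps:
h = 45 (h = -5*(-9) = 45)
r(q) = -270/7 (r(q) = -45*6/7 = -⅐*270 = -270/7)
F = -21600/7 + 3*I*√3 (F = -270/7*80 + √(-18 - 9) = -21600/7 + √(-27) = -21600/7 + 3*I*√3 ≈ -3085.7 + 5.1962*I)
-F = -(-21600/7 + 3*I*√3) = 21600/7 - 3*I*√3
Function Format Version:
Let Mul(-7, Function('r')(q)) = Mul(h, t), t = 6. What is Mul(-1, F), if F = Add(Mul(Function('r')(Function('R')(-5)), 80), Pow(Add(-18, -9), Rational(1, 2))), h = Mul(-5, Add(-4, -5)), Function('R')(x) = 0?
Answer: Add(Rational(21600, 7), Mul(-3, I, Pow(3, Rational(1, 2)))) ≈ Add(3085.7, Mul(-5.1962, I))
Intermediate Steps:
h = 45 (h = Mul(-5, -9) = 45)
Function('r')(q) = Rational(-270, 7) (Function('r')(q) = Mul(Rational(-1, 7), Mul(45, 6)) = Mul(Rational(-1, 7), 270) = Rational(-270, 7))
F = Add(Rational(-21600, 7), Mul(3, I, Pow(3, Rational(1, 2)))) (F = Add(Mul(Rational(-270, 7), 80), Pow(Add(-18, -9), Rational(1, 2))) = Add(Rational(-21600, 7), Pow(-27, Rational(1, 2))) = Add(Rational(-21600, 7), Mul(3, I, Pow(3, Rational(1, 2)))) ≈ Add(-3085.7, Mul(5.1962, I)))
Mul(-1, F) = Mul(-1, Add(Rational(-21600, 7), Mul(3, I, Pow(3, Rational(1, 2))))) = Add(Rational(21600, 7), Mul(-3, I, Pow(3, Rational(1, 2))))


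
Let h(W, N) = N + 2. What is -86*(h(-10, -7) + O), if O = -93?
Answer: 8428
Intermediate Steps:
h(W, N) = 2 + N
-86*(h(-10, -7) + O) = -86*((2 - 7) - 93) = -86*(-5 - 93) = -86*(-98) = 8428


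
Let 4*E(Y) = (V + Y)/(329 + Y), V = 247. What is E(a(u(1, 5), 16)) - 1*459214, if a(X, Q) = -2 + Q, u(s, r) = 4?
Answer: -630041347/1372 ≈ -4.5921e+5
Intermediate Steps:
E(Y) = (247 + Y)/(4*(329 + Y)) (E(Y) = ((247 + Y)/(329 + Y))/4 = (247 + Y)/(4*(329 + Y)))
E(a(u(1, 5), 16)) - 1*459214 = (247 + (-2 + 16))/(4*(329 + (-2 + 16))) - 1*459214 = (247 + 14)/(4*(329 + 14)) - 459214 = (¼)*261/343 - 459214 = (¼)*(1/343)*261 - 459214 = 261/1372 - 459214 = -630041347/1372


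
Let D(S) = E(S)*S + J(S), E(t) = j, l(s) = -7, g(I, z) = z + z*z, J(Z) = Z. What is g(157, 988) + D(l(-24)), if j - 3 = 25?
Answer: 976929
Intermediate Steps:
g(I, z) = z + z²
j = 28 (j = 3 + 25 = 28)
E(t) = 28
D(S) = 29*S (D(S) = 28*S + S = 29*S)
g(157, 988) + D(l(-24)) = 988*(1 + 988) + 29*(-7) = 988*989 - 203 = 977132 - 203 = 976929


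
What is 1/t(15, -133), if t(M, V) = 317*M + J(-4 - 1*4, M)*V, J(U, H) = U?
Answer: 1/5819 ≈ 0.00017185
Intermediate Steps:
t(M, V) = -8*V + 317*M (t(M, V) = 317*M + (-4 - 1*4)*V = 317*M + (-4 - 4)*V = 317*M - 8*V = -8*V + 317*M)
1/t(15, -133) = 1/(-8*(-133) + 317*15) = 1/(1064 + 4755) = 1/5819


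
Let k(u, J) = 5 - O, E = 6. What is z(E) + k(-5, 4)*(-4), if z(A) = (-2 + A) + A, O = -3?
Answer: -22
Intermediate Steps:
z(A) = -2 + 2*A
k(u, J) = 8 (k(u, J) = 5 - 1*(-3) = 5 + 3 = 8)
z(E) + k(-5, 4)*(-4) = (-2 + 2*6) + 8*(-4) = (-2 + 12) - 32 = 10 - 32 = -22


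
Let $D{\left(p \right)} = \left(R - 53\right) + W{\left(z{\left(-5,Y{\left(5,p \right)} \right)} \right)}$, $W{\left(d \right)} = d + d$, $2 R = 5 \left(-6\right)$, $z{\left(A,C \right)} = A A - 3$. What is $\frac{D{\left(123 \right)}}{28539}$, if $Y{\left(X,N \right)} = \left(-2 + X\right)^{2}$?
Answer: $- \frac{8}{9513} \approx -0.00084095$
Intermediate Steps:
$z{\left(A,C \right)} = -3 + A^{2}$ ($z{\left(A,C \right)} = A^{2} - 3 = -3 + A^{2}$)
$R = -15$ ($R = \frac{5 \left(-6\right)}{2} = \frac{1}{2} \left(-30\right) = -15$)
$W{\left(d \right)} = 2 d$
$D{\left(p \right)} = -24$ ($D{\left(p \right)} = \left(-15 - 53\right) + 2 \left(-3 + \left(-5\right)^{2}\right) = -68 + 2 \left(-3 + 25\right) = -68 + 2 \cdot 22 = -68 + 44 = -24$)
$\frac{D{\left(123 \right)}}{28539} = - \frac{24}{28539} = \left(-24\right) \frac{1}{28539} = - \frac{8}{9513}$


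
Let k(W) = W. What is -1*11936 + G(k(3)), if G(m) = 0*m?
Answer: -11936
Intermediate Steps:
G(m) = 0
-1*11936 + G(k(3)) = -1*11936 + 0 = -11936 + 0 = -11936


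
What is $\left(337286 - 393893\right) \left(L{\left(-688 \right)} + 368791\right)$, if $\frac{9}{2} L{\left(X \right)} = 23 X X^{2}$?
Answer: $\frac{282602367662117}{3} \approx 9.4201 \cdot 10^{13}$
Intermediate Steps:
$L{\left(X \right)} = \frac{46 X^{3}}{9}$ ($L{\left(X \right)} = \frac{2 \cdot 23 X X^{2}}{9} = \frac{2 \cdot 23 X^{3}}{9} = \frac{46 X^{3}}{9}$)
$\left(337286 - 393893\right) \left(L{\left(-688 \right)} + 368791\right) = \left(337286 - 393893\right) \left(\frac{46 \left(-688\right)^{3}}{9} + 368791\right) = - 56607 \left(\frac{46}{9} \left(-325660672\right) + 368791\right) = - 56607 \left(- \frac{14980390912}{9} + 368791\right) = \left(-56607\right) \left(- \frac{14977071793}{9}\right) = \frac{282602367662117}{3}$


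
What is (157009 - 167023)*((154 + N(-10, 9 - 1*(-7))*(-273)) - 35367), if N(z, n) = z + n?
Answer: 369025914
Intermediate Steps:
N(z, n) = n + z
(157009 - 167023)*((154 + N(-10, 9 - 1*(-7))*(-273)) - 35367) = (157009 - 167023)*((154 + ((9 - 1*(-7)) - 10)*(-273)) - 35367) = -10014*((154 + ((9 + 7) - 10)*(-273)) - 35367) = -10014*((154 + (16 - 10)*(-273)) - 35367) = -10014*((154 + 6*(-273)) - 35367) = -10014*((154 - 1638) - 35367) = -10014*(-1484 - 35367) = -10014*(-36851) = 369025914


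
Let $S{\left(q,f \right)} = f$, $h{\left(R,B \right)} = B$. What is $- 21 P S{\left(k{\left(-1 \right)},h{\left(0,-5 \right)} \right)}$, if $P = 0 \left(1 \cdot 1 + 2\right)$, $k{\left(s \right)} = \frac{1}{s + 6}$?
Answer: $0$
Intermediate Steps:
$k{\left(s \right)} = \frac{1}{6 + s}$
$P = 0$ ($P = 0 \left(1 + 2\right) = 0 \cdot 3 = 0$)
$- 21 P S{\left(k{\left(-1 \right)},h{\left(0,-5 \right)} \right)} = \left(-21\right) 0 \left(-5\right) = 0 \left(-5\right) = 0$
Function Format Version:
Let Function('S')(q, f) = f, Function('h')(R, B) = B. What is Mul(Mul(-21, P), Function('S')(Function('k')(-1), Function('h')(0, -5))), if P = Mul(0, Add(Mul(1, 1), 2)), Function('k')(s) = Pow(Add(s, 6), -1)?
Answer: 0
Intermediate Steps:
Function('k')(s) = Pow(Add(6, s), -1)
P = 0 (P = Mul(0, Add(1, 2)) = Mul(0, 3) = 0)
Mul(Mul(-21, P), Function('S')(Function('k')(-1), Function('h')(0, -5))) = Mul(Mul(-21, 0), -5) = Mul(0, -5) = 0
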